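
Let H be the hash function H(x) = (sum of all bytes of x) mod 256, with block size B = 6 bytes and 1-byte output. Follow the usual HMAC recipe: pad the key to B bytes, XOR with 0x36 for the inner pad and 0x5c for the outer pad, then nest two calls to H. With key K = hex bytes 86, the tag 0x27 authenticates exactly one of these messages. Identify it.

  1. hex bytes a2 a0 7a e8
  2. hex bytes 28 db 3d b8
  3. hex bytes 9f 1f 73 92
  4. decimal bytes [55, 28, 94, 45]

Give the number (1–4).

3

Key hex bytes 86 is 1 byte ≤ B = 6; zero-pad to 6 bytes: K' = 86 00 00 00 00 00.
K' ⊕ ipad = b0 36 36 36 36 36; K' ⊕ opad = da 5c 5c 5c 5c 5c.
m1: inner = H(b0 36 36 36 36 36 a2 a0 7a e8) = 62; tag = H(da 5c 5c 5c 5c 5c 62) = 08
m2: inner = H(b0 36 36 36 36 36 28 db 3d b8) = b6; tag = H(da 5c 5c 5c 5c 5c b6) = 5c
m3: inner = H(b0 36 36 36 36 36 9f 1f 73 92) = 81; tag = H(da 5c 5c 5c 5c 5c 81) = 27 ← matches
m4: inner = H(b0 36 36 36 36 36 37 1c 5e 2d) = 9c; tag = H(da 5c 5c 5c 5c 5c 9c) = 42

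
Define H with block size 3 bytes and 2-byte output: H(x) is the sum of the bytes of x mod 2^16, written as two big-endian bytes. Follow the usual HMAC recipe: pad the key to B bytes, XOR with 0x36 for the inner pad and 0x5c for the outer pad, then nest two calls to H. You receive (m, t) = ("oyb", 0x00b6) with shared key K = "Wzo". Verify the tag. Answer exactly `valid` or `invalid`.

valid

Key "Wzo" = 57 7a 6f is exactly B = 3 bytes: K' = 57 7a 6f.
K' ⊕ ipad = 61 4c 59; K' ⊕ opad = 0b 26 33.
Inner hash: sum = 97+76+89+111+121+98 = 592 → 02 50.
Outer hash (recomputed tag): sum = 11+38+51+2+80 = 182 → 00 b6.
Recomputed tag = 00b6; claimed = 00b6 → match.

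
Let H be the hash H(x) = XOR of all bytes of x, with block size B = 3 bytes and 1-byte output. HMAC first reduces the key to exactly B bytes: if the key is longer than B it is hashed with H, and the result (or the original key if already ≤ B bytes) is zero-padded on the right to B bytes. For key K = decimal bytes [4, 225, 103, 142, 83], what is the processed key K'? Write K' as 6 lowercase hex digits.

5f0000

|K| = 5 > B = 3, so first hash the key.
H(K): XOR 04⊕e1⊕67⊕8e⊕53 = 5f.
Zero-pad H(K) = 5f to 3 bytes: K' = 5f 00 00.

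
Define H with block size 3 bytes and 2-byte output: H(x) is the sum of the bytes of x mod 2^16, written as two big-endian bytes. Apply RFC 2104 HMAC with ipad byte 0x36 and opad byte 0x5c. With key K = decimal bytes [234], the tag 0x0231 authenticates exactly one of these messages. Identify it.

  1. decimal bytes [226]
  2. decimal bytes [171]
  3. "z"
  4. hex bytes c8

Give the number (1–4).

Key decimal bytes [234] = ea is 1 byte ≤ B = 3; zero-pad to 3 bytes: K' = ea 00 00.
K' ⊕ ipad = dc 36 36; K' ⊕ opad = b6 5c 5c.
m1: inner = H(dc 36 36 e2) = 02 2a; tag = H(b6 5c 5c 02 2a) = 019a
m2: inner = H(dc 36 36 ab) = 01 f3; tag = H(b6 5c 5c 01 f3) = 0262
m3: inner = H(dc 36 36 7a) = 01 c2; tag = H(b6 5c 5c 01 c2) = 0231 ← matches
m4: inner = H(dc 36 36 c8) = 02 10; tag = H(b6 5c 5c 02 10) = 0180

3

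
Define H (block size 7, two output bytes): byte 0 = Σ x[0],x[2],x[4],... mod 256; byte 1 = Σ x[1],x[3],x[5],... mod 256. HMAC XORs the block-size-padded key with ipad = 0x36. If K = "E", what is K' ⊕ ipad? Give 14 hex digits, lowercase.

Key "E" = 45 is 1 byte ≤ B = 7; zero-pad to 7 bytes: K' = 45 00 00 00 00 00 00.
XOR each byte with 0x36: 45⊕36=73, 00⊕36=36, 00⊕36=36, 00⊕36=36, 00⊕36=36, 00⊕36=36, 00⊕36=36.

73363636363636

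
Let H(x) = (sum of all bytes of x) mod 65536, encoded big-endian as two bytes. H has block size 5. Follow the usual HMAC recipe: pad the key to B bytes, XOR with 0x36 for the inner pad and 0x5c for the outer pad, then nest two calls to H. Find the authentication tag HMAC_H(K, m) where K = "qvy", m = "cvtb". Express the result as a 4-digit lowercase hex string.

0227

Key "qvy" = 71 76 79 is 3 bytes ≤ B = 5; zero-pad to 5 bytes: K' = 71 76 79 00 00.
K' ⊕ ipad = 47 40 4f 36 36.  K' ⊕ opad = 2d 2a 25 5c 5c.
Inner input = (K'⊕ipad) ∥ m = 47 40 4f 36 36 ∥ 63 76 74 62.
Inner hash: sum = 71+64+79+54+54+99+118+116+98 = 753 → 02 f1.
Outer input = (K'⊕opad) ∥ inner = 2d 2a 25 5c 5c ∥ 02 f1.
Outer hash (tag): sum = 45+42+37+92+92+2+241 = 551 → 02 27.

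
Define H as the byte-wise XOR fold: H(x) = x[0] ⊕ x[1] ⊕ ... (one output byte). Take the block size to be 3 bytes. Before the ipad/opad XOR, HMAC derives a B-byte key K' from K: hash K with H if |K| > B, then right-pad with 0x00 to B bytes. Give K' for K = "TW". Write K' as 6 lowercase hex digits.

Key "TW" = 54 57 is 2 bytes ≤ B = 3; zero-pad to 3 bytes: K' = 54 57 00.

545700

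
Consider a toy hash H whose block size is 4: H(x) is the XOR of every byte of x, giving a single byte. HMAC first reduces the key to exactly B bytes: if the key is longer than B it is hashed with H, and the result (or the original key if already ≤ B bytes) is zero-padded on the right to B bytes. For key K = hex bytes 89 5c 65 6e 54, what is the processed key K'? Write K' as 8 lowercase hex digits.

|K| = 5 > B = 4, so first hash the key.
H(K): XOR 89⊕5c⊕65⊕6e⊕54 = 8a.
Zero-pad H(K) = 8a to 4 bytes: K' = 8a 00 00 00.

8a000000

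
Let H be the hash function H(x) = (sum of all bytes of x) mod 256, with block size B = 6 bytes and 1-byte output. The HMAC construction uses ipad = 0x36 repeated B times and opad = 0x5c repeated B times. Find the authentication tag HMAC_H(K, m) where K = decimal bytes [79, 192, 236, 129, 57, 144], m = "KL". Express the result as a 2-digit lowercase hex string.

b9

Key decimal bytes [79, 192, 236, 129, 57, 144] = 4f c0 ec 81 39 90 is exactly B = 6 bytes: K' = 4f c0 ec 81 39 90.
K' ⊕ ipad = 79 f6 da b7 0f a6.  K' ⊕ opad = 13 9c b0 dd 65 cc.
Inner input = (K'⊕ipad) ∥ m = 79 f6 da b7 0f a6 ∥ 4b 4c.
Inner hash: sum = 121+246+218+183+15+166+75+76 = 1100; mod 256 = 76 → 4c.
Outer input = (K'⊕opad) ∥ inner = 13 9c b0 dd 65 cc ∥ 4c.
Outer hash (tag): sum = 19+156+176+221+101+204+76 = 953; mod 256 = 185 → b9.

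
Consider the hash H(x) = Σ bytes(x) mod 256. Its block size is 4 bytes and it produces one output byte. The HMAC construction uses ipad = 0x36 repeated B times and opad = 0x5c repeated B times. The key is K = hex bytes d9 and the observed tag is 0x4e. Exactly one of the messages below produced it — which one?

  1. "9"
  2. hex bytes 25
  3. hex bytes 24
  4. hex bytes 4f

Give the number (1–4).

Key hex bytes d9 is 1 byte ≤ B = 4; zero-pad to 4 bytes: K' = d9 00 00 00.
K' ⊕ ipad = ef 36 36 36; K' ⊕ opad = 85 5c 5c 5c.
m1: inner = H(ef 36 36 36 39) = ca; tag = H(85 5c 5c 5c ca) = 63
m2: inner = H(ef 36 36 36 25) = b6; tag = H(85 5c 5c 5c b6) = 4f
m3: inner = H(ef 36 36 36 24) = b5; tag = H(85 5c 5c 5c b5) = 4e ← matches
m4: inner = H(ef 36 36 36 4f) = e0; tag = H(85 5c 5c 5c e0) = 79

3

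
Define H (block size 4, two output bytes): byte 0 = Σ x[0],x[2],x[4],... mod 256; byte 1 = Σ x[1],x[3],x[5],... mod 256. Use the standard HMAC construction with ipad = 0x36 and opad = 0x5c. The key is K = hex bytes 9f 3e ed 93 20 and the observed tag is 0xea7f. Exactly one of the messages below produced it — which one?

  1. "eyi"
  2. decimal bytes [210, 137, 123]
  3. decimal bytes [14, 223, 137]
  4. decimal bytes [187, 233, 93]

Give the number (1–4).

Key hex bytes 9f 3e ed 93 20 is 5 bytes > B = 4, so hash it first: H(key) = ac d1, then zero-pad to 4 bytes: K' = ac d1 00 00.
K' ⊕ ipad = 9a e7 36 36; K' ⊕ opad = f0 8d 5c 5c.
m1: inner = H(9a e7 36 36 65 79 69) = 9e 96; tag = H(f0 8d 5c 5c 9e 96) = ea7f ← matches
m2: inner = H(9a e7 36 36 d2 89 7b) = 1d a6; tag = H(f0 8d 5c 5c 1d a6) = 698f
m3: inner = H(9a e7 36 36 0e df 89) = 67 fc; tag = H(f0 8d 5c 5c 67 fc) = b3e5
m4: inner = H(9a e7 36 36 bb e9 5d) = e8 06; tag = H(f0 8d 5c 5c e8 06) = 34ef

1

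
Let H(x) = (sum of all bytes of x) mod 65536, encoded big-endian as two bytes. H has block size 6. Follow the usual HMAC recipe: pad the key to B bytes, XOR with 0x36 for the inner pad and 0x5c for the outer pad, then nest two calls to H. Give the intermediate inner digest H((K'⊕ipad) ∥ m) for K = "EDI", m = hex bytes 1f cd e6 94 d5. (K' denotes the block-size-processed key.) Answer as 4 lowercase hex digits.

Key "EDI" = 45 44 49 is 3 bytes ≤ B = 6; zero-pad to 6 bytes: K' = 45 44 49 00 00 00.
K' ⊕ ipad = 73 72 7f 36 36 36.
Inner input = 73 72 7f 36 36 36 ∥ 1f cd e6 94 d5.
Inner hash: sum = 115+114+127+54+54+54+31+205+230+148+213 = 1345 → 05 41.

0541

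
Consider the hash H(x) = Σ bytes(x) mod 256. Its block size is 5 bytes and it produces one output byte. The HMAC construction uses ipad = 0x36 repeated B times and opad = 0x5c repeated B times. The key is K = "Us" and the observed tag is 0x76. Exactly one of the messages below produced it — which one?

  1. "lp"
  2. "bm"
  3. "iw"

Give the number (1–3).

3

Key "Us" = 55 73 is 2 bytes ≤ B = 5; zero-pad to 5 bytes: K' = 55 73 00 00 00.
K' ⊕ ipad = 63 45 36 36 36; K' ⊕ opad = 09 2f 5c 5c 5c.
m1: inner = H(63 45 36 36 36 6c 70) = 26; tag = H(09 2f 5c 5c 5c 26) = 72
m2: inner = H(63 45 36 36 36 62 6d) = 19; tag = H(09 2f 5c 5c 5c 19) = 65
m3: inner = H(63 45 36 36 36 69 77) = 2a; tag = H(09 2f 5c 5c 5c 2a) = 76 ← matches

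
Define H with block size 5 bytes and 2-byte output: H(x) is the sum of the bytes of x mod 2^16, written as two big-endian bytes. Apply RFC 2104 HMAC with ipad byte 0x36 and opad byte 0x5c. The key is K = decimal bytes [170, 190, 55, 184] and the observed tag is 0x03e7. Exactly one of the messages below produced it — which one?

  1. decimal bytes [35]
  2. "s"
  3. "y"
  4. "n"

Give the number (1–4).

Key decimal bytes [170, 190, 55, 184] = aa be 37 b8 is 4 bytes ≤ B = 5; zero-pad to 5 bytes: K' = aa be 37 b8 00.
K' ⊕ ipad = 9c 88 01 8e 36; K' ⊕ opad = f6 e2 6b e4 5c.
m1: inner = H(9c 88 01 8e 36 23) = 02 0c; tag = H(f6 e2 6b e4 5c 02 0c) = 0391
m2: inner = H(9c 88 01 8e 36 73) = 02 5c; tag = H(f6 e2 6b e4 5c 02 5c) = 03e1
m3: inner = H(9c 88 01 8e 36 79) = 02 62; tag = H(f6 e2 6b e4 5c 02 62) = 03e7 ← matches
m4: inner = H(9c 88 01 8e 36 6e) = 02 57; tag = H(f6 e2 6b e4 5c 02 57) = 03dc

3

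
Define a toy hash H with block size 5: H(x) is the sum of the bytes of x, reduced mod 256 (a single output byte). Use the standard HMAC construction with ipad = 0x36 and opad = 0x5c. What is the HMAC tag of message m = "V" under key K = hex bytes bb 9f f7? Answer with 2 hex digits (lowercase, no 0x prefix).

Key hex bytes bb 9f f7 is 3 bytes ≤ B = 5; zero-pad to 5 bytes: K' = bb 9f f7 00 00.
K' ⊕ ipad = 8d a9 c1 36 36.  K' ⊕ opad = e7 c3 ab 5c 5c.
Inner input = (K'⊕ipad) ∥ m = 8d a9 c1 36 36 ∥ 56.
Inner hash: sum = 141+169+193+54+54+86 = 697; mod 256 = 185 → b9.
Outer input = (K'⊕opad) ∥ inner = e7 c3 ab 5c 5c ∥ b9.
Outer hash (tag): sum = 231+195+171+92+92+185 = 966; mod 256 = 198 → c6.

c6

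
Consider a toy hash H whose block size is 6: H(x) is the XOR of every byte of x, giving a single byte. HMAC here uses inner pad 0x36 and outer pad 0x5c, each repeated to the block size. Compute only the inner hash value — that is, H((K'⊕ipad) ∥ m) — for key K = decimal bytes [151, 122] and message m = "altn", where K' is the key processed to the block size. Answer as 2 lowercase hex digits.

fa

Key decimal bytes [151, 122] = 97 7a is 2 bytes ≤ B = 6; zero-pad to 6 bytes: K' = 97 7a 00 00 00 00.
K' ⊕ ipad = a1 4c 36 36 36 36.
Inner input = a1 4c 36 36 36 36 ∥ 61 6c 74 6e.
Inner hash: XOR a1⊕4c⊕36⊕36⊕36⊕36⊕61⊕6c⊕74⊕6e = fa.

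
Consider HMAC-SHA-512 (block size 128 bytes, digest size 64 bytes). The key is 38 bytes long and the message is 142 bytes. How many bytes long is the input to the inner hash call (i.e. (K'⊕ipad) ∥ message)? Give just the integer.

Key is 38 ≤ 128 bytes, zero-padded: |K'| = 128.
Inner input = (K'⊕ipad) ∥ m → 128 + 142 = 270 bytes.

270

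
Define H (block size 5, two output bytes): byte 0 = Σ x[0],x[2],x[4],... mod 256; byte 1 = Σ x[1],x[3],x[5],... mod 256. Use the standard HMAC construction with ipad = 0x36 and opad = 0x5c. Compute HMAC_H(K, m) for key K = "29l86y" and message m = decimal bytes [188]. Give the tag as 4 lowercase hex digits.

0e60

Key "29l86y" = 32 39 6c 38 36 79 is 6 bytes > B = 5, so hash it first: H(key) = d4 ea, then zero-pad to 5 bytes: K' = d4 ea 00 00 00.
K' ⊕ ipad = e2 dc 36 36 36.  K' ⊕ opad = 88 b6 5c 5c 5c.
Inner input = (K'⊕ipad) ∥ m = e2 dc 36 36 36 ∥ bc.
Inner hash: even-index sum = 334 mod 256 = 78; odd-index sum = 462 mod 256 = 206 → 4e ce.
Outer input = (K'⊕opad) ∥ inner = 88 b6 5c 5c 5c ∥ 4e ce.
Outer hash (tag): even-index sum = 526 mod 256 = 14; odd-index sum = 352 mod 256 = 96 → 0e 60.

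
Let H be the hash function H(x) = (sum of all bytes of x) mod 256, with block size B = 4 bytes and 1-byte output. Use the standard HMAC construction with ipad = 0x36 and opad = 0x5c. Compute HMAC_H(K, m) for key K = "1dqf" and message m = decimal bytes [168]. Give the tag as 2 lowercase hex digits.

Key "1dqf" = 31 64 71 66 is exactly B = 4 bytes: K' = 31 64 71 66.
K' ⊕ ipad = 07 52 47 50.  K' ⊕ opad = 6d 38 2d 3a.
Inner input = (K'⊕ipad) ∥ m = 07 52 47 50 ∥ a8.
Inner hash: sum = 7+82+71+80+168 = 408; mod 256 = 152 → 98.
Outer input = (K'⊕opad) ∥ inner = 6d 38 2d 3a ∥ 98.
Outer hash (tag): sum = 109+56+45+58+152 = 420; mod 256 = 164 → a4.

a4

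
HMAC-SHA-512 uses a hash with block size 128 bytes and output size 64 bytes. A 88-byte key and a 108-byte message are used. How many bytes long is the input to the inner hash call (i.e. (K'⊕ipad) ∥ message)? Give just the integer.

Key is 88 ≤ 128 bytes, zero-padded: |K'| = 128.
Inner input = (K'⊕ipad) ∥ m → 128 + 108 = 236 bytes.

236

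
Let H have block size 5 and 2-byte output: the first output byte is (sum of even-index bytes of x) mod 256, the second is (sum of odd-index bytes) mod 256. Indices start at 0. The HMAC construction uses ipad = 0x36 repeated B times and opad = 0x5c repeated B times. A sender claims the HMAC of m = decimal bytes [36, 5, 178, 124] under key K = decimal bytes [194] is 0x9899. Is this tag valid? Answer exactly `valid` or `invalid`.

valid

Key decimal bytes [194] = c2 is 1 byte ≤ B = 5; zero-pad to 5 bytes: K' = c2 00 00 00 00.
K' ⊕ ipad = f4 36 36 36 36; K' ⊕ opad = 9e 5c 5c 5c 5c.
Inner hash: even-index sum = 481 mod 256 = 225; odd-index sum = 322 mod 256 = 66 → e1 42.
Outer hash (recomputed tag): even-index sum = 408 mod 256 = 152; odd-index sum = 409 mod 256 = 153 → 98 99.
Recomputed tag = 9899; claimed = 9899 → match.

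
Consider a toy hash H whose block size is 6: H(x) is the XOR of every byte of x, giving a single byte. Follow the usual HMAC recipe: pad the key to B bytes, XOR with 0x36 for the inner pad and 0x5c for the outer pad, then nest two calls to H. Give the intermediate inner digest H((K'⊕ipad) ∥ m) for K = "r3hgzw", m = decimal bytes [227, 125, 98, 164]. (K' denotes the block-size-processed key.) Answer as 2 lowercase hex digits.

Key "r3hgzw" = 72 33 68 67 7a 77 is exactly B = 6 bytes: K' = 72 33 68 67 7a 77.
K' ⊕ ipad = 44 05 5e 51 4c 41.
Inner input = 44 05 5e 51 4c 41 ∥ e3 7d 62 a4.
Inner hash: XOR 44⊕05⊕5e⊕51⊕4c⊕41⊕e3⊕7d⊕62⊕a4 = 1b.

1b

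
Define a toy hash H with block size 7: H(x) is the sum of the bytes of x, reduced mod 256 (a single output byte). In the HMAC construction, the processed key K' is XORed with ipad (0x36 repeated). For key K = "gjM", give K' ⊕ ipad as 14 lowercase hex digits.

515c7b36363636

Key "gjM" = 67 6a 4d is 3 bytes ≤ B = 7; zero-pad to 7 bytes: K' = 67 6a 4d 00 00 00 00.
XOR each byte with 0x36: 67⊕36=51, 6a⊕36=5c, 4d⊕36=7b, 00⊕36=36, 00⊕36=36, 00⊕36=36, 00⊕36=36.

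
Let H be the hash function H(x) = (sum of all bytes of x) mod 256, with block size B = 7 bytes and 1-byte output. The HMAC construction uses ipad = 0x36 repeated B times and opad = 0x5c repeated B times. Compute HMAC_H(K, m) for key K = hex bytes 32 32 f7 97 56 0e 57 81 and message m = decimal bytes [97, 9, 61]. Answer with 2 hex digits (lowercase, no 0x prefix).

9d

Key hex bytes 32 32 f7 97 56 0e 57 81 is 8 bytes > B = 7, so hash it first: H(key) = 2e, then zero-pad to 7 bytes: K' = 2e 00 00 00 00 00 00.
K' ⊕ ipad = 18 36 36 36 36 36 36.  K' ⊕ opad = 72 5c 5c 5c 5c 5c 5c.
Inner input = (K'⊕ipad) ∥ m = 18 36 36 36 36 36 36 ∥ 61 09 3d.
Inner hash: sum = 24+54+54+54+54+54+54+97+9+61 = 515; mod 256 = 3 → 03.
Outer input = (K'⊕opad) ∥ inner = 72 5c 5c 5c 5c 5c 5c ∥ 03.
Outer hash (tag): sum = 114+92+92+92+92+92+92+3 = 669; mod 256 = 157 → 9d.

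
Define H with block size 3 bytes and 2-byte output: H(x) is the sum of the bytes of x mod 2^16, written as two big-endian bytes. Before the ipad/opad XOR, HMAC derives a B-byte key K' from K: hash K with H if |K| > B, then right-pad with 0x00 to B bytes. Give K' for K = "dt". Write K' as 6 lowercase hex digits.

647400

Key "dt" = 64 74 is 2 bytes ≤ B = 3; zero-pad to 3 bytes: K' = 64 74 00.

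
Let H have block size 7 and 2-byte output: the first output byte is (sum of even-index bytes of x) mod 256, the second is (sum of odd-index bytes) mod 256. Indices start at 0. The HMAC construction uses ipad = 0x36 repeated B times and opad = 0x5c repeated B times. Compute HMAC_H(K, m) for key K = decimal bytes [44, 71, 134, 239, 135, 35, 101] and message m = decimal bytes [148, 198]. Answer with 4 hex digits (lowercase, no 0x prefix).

Key decimal bytes [44, 71, 134, 239, 135, 35, 101] = 2c 47 86 ef 87 23 65 is exactly B = 7 bytes: K' = 2c 47 86 ef 87 23 65.
K' ⊕ ipad = 1a 71 b0 d9 b1 15 53.  K' ⊕ opad = 70 1b da b3 db 7f 39.
Inner input = (K'⊕ipad) ∥ m = 1a 71 b0 d9 b1 15 53 ∥ 94 c6.
Inner hash: even-index sum = 660 mod 256 = 148; odd-index sum = 499 mod 256 = 243 → 94 f3.
Outer input = (K'⊕opad) ∥ inner = 70 1b da b3 db 7f 39 ∥ 94 f3.
Outer hash (tag): even-index sum = 849 mod 256 = 81; odd-index sum = 481 mod 256 = 225 → 51 e1.

51e1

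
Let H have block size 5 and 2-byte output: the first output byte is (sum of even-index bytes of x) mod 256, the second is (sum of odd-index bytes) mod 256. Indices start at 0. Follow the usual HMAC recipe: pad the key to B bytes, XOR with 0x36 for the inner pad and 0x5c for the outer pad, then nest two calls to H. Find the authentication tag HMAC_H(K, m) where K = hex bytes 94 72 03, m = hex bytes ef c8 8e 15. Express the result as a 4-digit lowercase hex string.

7a74

Key hex bytes 94 72 03 is 3 bytes ≤ B = 5; zero-pad to 5 bytes: K' = 94 72 03 00 00.
K' ⊕ ipad = a2 44 35 36 36.  K' ⊕ opad = c8 2e 5f 5c 5c.
Inner input = (K'⊕ipad) ∥ m = a2 44 35 36 36 ∥ ef c8 8e 15.
Inner hash: even-index sum = 490 mod 256 = 234; odd-index sum = 503 mod 256 = 247 → ea f7.
Outer input = (K'⊕opad) ∥ inner = c8 2e 5f 5c 5c ∥ ea f7.
Outer hash (tag): even-index sum = 634 mod 256 = 122; odd-index sum = 372 mod 256 = 116 → 7a 74.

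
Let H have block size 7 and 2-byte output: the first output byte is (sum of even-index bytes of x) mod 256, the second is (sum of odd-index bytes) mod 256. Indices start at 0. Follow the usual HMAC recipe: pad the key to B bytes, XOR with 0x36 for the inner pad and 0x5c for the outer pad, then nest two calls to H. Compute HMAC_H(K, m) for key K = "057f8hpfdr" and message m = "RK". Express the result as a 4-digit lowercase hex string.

ee71

Key "057f8hpfdr" = 30 35 37 66 38 68 70 66 64 72 is 10 bytes > B = 7, so hash it first: H(key) = 73 db, then zero-pad to 7 bytes: K' = 73 db 00 00 00 00 00.
K' ⊕ ipad = 45 ed 36 36 36 36 36.  K' ⊕ opad = 2f 87 5c 5c 5c 5c 5c.
Inner input = (K'⊕ipad) ∥ m = 45 ed 36 36 36 36 36 ∥ 52 4b.
Inner hash: even-index sum = 306 mod 256 = 50; odd-index sum = 427 mod 256 = 171 → 32 ab.
Outer input = (K'⊕opad) ∥ inner = 2f 87 5c 5c 5c 5c 5c ∥ 32 ab.
Outer hash (tag): even-index sum = 494 mod 256 = 238; odd-index sum = 369 mod 256 = 113 → ee 71.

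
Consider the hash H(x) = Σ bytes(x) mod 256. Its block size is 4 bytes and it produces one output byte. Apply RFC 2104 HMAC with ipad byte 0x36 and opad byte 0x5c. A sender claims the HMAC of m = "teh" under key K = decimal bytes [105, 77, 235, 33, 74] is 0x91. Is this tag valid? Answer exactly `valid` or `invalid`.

invalid

Key decimal bytes [105, 77, 235, 33, 74] = 69 4d eb 21 4a is 5 bytes > B = 4, so hash it first: H(key) = 0c, then zero-pad to 4 bytes: K' = 0c 00 00 00.
K' ⊕ ipad = 3a 36 36 36; K' ⊕ opad = 50 5c 5c 5c.
Inner hash: sum = 58+54+54+54+116+101+104 = 541; mod 256 = 29 → 1d.
Outer hash (recomputed tag): sum = 80+92+92+92+29 = 385; mod 256 = 129 → 81.
Recomputed tag = 81; claimed = 91 → mismatch.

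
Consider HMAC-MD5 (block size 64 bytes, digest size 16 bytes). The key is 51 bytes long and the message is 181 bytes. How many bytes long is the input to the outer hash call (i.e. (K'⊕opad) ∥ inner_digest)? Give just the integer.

80

Key is 51 ≤ 64 bytes, zero-padded: |K'| = 64.
Outer input = (K'⊕opad) ∥ H(inner) → 64 + 16 = 80 bytes.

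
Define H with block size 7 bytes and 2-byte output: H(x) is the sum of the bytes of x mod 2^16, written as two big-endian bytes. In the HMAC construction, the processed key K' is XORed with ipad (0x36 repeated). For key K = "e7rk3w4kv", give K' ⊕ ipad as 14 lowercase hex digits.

350e3636363636

Key "e7rk3w4kv" = 65 37 72 6b 33 77 34 6b 76 is 9 bytes > B = 7, so hash it first: H(key) = 03 38, then zero-pad to 7 bytes: K' = 03 38 00 00 00 00 00.
XOR each byte with 0x36: 03⊕36=35, 38⊕36=0e, 00⊕36=36, 00⊕36=36, 00⊕36=36, 00⊕36=36, 00⊕36=36.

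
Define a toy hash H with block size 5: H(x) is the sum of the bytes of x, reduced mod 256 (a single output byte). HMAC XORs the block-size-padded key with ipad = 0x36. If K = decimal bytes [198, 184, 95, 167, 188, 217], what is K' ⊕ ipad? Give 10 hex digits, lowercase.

2f36363636

Key decimal bytes [198, 184, 95, 167, 188, 217] = c6 b8 5f a7 bc d9 is 6 bytes > B = 5, so hash it first: H(key) = 19, then zero-pad to 5 bytes: K' = 19 00 00 00 00.
XOR each byte with 0x36: 19⊕36=2f, 00⊕36=36, 00⊕36=36, 00⊕36=36, 00⊕36=36.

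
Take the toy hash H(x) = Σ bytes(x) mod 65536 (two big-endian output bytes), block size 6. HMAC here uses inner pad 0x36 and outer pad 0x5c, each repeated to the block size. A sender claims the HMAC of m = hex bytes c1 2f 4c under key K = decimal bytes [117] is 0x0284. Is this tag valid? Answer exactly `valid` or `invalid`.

valid

Key decimal bytes [117] = 75 is 1 byte ≤ B = 6; zero-pad to 6 bytes: K' = 75 00 00 00 00 00.
K' ⊕ ipad = 43 36 36 36 36 36; K' ⊕ opad = 29 5c 5c 5c 5c 5c.
Inner hash: sum = 67+54+54+54+54+54+193+47+76 = 653 → 02 8d.
Outer hash (recomputed tag): sum = 41+92+92+92+92+92+2+141 = 644 → 02 84.
Recomputed tag = 0284; claimed = 0284 → match.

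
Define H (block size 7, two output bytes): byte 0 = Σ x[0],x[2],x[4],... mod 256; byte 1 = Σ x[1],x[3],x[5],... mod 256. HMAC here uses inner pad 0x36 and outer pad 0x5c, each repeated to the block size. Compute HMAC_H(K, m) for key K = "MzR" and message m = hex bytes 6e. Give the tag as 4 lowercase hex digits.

fd29

Key "MzR" = 4d 7a 52 is 3 bytes ≤ B = 7; zero-pad to 7 bytes: K' = 4d 7a 52 00 00 00 00.
K' ⊕ ipad = 7b 4c 64 36 36 36 36.  K' ⊕ opad = 11 26 0e 5c 5c 5c 5c.
Inner input = (K'⊕ipad) ∥ m = 7b 4c 64 36 36 36 36 ∥ 6e.
Inner hash: even-index sum = 331 mod 256 = 75; odd-index sum = 294 mod 256 = 38 → 4b 26.
Outer input = (K'⊕opad) ∥ inner = 11 26 0e 5c 5c 5c 5c ∥ 4b 26.
Outer hash (tag): even-index sum = 253 mod 256 = 253; odd-index sum = 297 mod 256 = 41 → fd 29.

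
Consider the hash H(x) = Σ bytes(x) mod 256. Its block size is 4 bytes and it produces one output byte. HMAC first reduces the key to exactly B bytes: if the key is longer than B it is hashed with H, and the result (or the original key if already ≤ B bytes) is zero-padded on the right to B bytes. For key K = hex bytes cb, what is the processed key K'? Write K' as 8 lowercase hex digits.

cb000000

Key hex bytes cb is 1 byte ≤ B = 4; zero-pad to 4 bytes: K' = cb 00 00 00.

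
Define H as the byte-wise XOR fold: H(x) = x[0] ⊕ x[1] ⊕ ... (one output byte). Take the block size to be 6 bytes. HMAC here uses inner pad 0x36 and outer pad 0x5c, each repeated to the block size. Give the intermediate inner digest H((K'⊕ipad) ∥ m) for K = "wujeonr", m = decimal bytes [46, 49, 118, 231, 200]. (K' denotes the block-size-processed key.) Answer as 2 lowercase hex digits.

38

Key "wujeonr" = 77 75 6a 65 6f 6e 72 is 7 bytes > B = 6, so hash it first: H(key) = 7e, then zero-pad to 6 bytes: K' = 7e 00 00 00 00 00.
K' ⊕ ipad = 48 36 36 36 36 36.
Inner input = 48 36 36 36 36 36 ∥ 2e 31 76 e7 c8.
Inner hash: XOR 48⊕36⊕36⊕36⊕36⊕36⊕2e⊕31⊕76⊕e7⊕c8 = 38.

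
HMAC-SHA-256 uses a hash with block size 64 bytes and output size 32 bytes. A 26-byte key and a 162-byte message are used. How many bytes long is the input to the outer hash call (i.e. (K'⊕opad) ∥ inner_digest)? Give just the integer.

Key is 26 ≤ 64 bytes, zero-padded: |K'| = 64.
Outer input = (K'⊕opad) ∥ H(inner) → 64 + 32 = 96 bytes.

96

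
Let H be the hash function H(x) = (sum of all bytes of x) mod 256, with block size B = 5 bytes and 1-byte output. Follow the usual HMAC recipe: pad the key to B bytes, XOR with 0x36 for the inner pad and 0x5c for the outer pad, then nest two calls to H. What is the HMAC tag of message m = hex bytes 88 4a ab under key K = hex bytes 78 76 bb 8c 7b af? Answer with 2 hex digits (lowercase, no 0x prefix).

31

Key hex bytes 78 76 bb 8c 7b af is 6 bytes > B = 5, so hash it first: H(key) = 5f, then zero-pad to 5 bytes: K' = 5f 00 00 00 00.
K' ⊕ ipad = 69 36 36 36 36.  K' ⊕ opad = 03 5c 5c 5c 5c.
Inner input = (K'⊕ipad) ∥ m = 69 36 36 36 36 ∥ 88 4a ab.
Inner hash: sum = 105+54+54+54+54+136+74+171 = 702; mod 256 = 190 → be.
Outer input = (K'⊕opad) ∥ inner = 03 5c 5c 5c 5c ∥ be.
Outer hash (tag): sum = 3+92+92+92+92+190 = 561; mod 256 = 49 → 31.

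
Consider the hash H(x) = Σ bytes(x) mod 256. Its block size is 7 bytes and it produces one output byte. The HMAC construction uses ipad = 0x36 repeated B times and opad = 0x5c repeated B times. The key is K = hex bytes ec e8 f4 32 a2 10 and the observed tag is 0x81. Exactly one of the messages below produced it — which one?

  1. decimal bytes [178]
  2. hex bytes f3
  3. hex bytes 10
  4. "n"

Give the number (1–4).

2

Key hex bytes ec e8 f4 32 a2 10 is 6 bytes ≤ B = 7; zero-pad to 7 bytes: K' = ec e8 f4 32 a2 10 00.
K' ⊕ ipad = da de c2 04 94 26 36; K' ⊕ opad = b0 b4 a8 6e fe 4c 5c.
m1: inner = H(da de c2 04 94 26 36 b2) = 20; tag = H(b0 b4 a8 6e fe 4c 5c 20) = 40
m2: inner = H(da de c2 04 94 26 36 f3) = 61; tag = H(b0 b4 a8 6e fe 4c 5c 61) = 81 ← matches
m3: inner = H(da de c2 04 94 26 36 10) = 7e; tag = H(b0 b4 a8 6e fe 4c 5c 7e) = 9e
m4: inner = H(da de c2 04 94 26 36 6e) = dc; tag = H(b0 b4 a8 6e fe 4c 5c dc) = fc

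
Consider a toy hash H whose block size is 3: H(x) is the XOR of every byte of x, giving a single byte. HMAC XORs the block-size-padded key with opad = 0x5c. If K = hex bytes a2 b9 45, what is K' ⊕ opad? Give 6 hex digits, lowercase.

fee519

Key hex bytes a2 b9 45 is exactly B = 3 bytes: K' = a2 b9 45.
XOR each byte with 0x5c: a2⊕5c=fe, b9⊕5c=e5, 45⊕5c=19.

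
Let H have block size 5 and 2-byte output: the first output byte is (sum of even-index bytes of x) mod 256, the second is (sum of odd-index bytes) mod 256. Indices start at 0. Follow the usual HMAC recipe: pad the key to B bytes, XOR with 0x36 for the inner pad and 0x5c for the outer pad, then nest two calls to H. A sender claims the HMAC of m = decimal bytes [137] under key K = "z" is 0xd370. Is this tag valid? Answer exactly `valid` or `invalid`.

valid

Key "z" = 7a is 1 byte ≤ B = 5; zero-pad to 5 bytes: K' = 7a 00 00 00 00.
K' ⊕ ipad = 4c 36 36 36 36; K' ⊕ opad = 26 5c 5c 5c 5c.
Inner hash: even-index sum = 184 mod 256 = 184; odd-index sum = 245 mod 256 = 245 → b8 f5.
Outer hash (recomputed tag): even-index sum = 467 mod 256 = 211; odd-index sum = 368 mod 256 = 112 → d3 70.
Recomputed tag = d370; claimed = d370 → match.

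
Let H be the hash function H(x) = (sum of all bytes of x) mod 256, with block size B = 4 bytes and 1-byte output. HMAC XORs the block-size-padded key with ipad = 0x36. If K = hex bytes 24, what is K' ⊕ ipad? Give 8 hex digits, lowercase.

12363636

Key hex bytes 24 is 1 byte ≤ B = 4; zero-pad to 4 bytes: K' = 24 00 00 00.
XOR each byte with 0x36: 24⊕36=12, 00⊕36=36, 00⊕36=36, 00⊕36=36.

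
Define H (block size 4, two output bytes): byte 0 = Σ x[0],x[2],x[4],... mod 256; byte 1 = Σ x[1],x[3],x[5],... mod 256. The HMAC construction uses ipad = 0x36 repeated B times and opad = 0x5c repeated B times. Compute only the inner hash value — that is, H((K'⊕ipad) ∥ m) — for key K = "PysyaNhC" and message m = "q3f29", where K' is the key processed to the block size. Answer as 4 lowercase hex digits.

Key "PysyaNhC" = 50 79 73 79 61 4e 68 43 is 8 bytes > B = 4, so hash it first: H(key) = 8c 83, then zero-pad to 4 bytes: K' = 8c 83 00 00.
K' ⊕ ipad = ba b5 36 36.
Inner input = ba b5 36 36 ∥ 71 33 66 32 39.
Inner hash: even-index sum = 512 mod 256 = 0; odd-index sum = 336 mod 256 = 80 → 00 50.

0050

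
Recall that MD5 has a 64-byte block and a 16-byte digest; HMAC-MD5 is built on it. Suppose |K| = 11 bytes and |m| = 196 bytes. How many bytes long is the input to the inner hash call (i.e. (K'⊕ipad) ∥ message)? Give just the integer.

260

Key is 11 ≤ 64 bytes, zero-padded: |K'| = 64.
Inner input = (K'⊕ipad) ∥ m → 64 + 196 = 260 bytes.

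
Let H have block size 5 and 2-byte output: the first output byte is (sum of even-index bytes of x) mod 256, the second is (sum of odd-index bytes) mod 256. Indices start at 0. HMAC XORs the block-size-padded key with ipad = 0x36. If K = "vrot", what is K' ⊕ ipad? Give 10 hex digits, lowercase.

4044594236

Key "vrot" = 76 72 6f 74 is 4 bytes ≤ B = 5; zero-pad to 5 bytes: K' = 76 72 6f 74 00.
XOR each byte with 0x36: 76⊕36=40, 72⊕36=44, 6f⊕36=59, 74⊕36=42, 00⊕36=36.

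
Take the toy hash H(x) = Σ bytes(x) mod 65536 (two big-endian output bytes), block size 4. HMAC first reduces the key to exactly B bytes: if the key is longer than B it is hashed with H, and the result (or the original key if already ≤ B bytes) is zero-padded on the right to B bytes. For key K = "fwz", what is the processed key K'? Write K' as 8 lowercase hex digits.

Key "fwz" = 66 77 7a is 3 bytes ≤ B = 4; zero-pad to 4 bytes: K' = 66 77 7a 00.

66777a00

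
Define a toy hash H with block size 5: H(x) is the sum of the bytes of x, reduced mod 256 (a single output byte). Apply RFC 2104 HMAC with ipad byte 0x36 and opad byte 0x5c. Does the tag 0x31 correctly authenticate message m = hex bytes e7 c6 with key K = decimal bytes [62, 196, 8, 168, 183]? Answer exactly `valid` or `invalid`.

Key decimal bytes [62, 196, 8, 168, 183] = 3e c4 08 a8 b7 is exactly B = 5 bytes: K' = 3e c4 08 a8 b7.
K' ⊕ ipad = 08 f2 3e 9e 81; K' ⊕ opad = 62 98 54 f4 eb.
Inner hash: sum = 8+242+62+158+129+231+198 = 1028; mod 256 = 4 → 04.
Outer hash (recomputed tag): sum = 98+152+84+244+235+4 = 817; mod 256 = 49 → 31.
Recomputed tag = 31; claimed = 31 → match.

valid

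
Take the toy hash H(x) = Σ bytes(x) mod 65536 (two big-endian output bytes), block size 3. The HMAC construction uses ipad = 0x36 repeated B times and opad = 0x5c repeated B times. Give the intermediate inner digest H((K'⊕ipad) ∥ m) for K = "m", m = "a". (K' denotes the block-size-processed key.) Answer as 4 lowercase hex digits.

Key "m" = 6d is 1 byte ≤ B = 3; zero-pad to 3 bytes: K' = 6d 00 00.
K' ⊕ ipad = 5b 36 36.
Inner input = 5b 36 36 ∥ 61.
Inner hash: sum = 91+54+54+97 = 296 → 01 28.

0128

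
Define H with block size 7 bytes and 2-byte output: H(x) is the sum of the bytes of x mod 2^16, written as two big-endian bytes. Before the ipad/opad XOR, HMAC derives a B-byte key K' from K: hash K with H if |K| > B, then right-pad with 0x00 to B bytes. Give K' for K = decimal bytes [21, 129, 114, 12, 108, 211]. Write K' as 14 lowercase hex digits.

Key decimal bytes [21, 129, 114, 12, 108, 211] = 15 81 72 0c 6c d3 is 6 bytes ≤ B = 7; zero-pad to 7 bytes: K' = 15 81 72 0c 6c d3 00.

1581720c6cd300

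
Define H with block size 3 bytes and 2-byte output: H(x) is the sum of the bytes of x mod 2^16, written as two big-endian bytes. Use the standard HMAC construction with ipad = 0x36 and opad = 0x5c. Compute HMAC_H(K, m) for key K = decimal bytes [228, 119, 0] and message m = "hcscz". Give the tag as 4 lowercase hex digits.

01a6

Key decimal bytes [228, 119, 0] = e4 77 00 is exactly B = 3 bytes: K' = e4 77 00.
K' ⊕ ipad = d2 41 36.  K' ⊕ opad = b8 2b 5c.
Inner input = (K'⊕ipad) ∥ m = d2 41 36 ∥ 68 63 73 63 7a.
Inner hash: sum = 210+65+54+104+99+115+99+122 = 868 → 03 64.
Outer input = (K'⊕opad) ∥ inner = b8 2b 5c ∥ 03 64.
Outer hash (tag): sum = 184+43+92+3+100 = 422 → 01 a6.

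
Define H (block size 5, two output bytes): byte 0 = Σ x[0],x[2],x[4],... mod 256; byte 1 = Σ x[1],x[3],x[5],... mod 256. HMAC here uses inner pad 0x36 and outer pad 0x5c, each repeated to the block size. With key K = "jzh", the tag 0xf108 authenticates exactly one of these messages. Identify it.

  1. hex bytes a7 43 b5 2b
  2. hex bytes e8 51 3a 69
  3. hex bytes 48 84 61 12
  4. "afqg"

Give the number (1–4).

3

Key "jzh" = 6a 7a 68 is 3 bytes ≤ B = 5; zero-pad to 5 bytes: K' = 6a 7a 68 00 00.
K' ⊕ ipad = 5c 4c 5e 36 36; K' ⊕ opad = 36 26 34 5c 5c.
m1: inner = H(5c 4c 5e 36 36 a7 43 b5 2b) = 5e de; tag = H(36 26 34 5c 5c 5e de) = a4e0
m2: inner = H(5c 4c 5e 36 36 e8 51 3a 69) = aa a4; tag = H(36 26 34 5c 5c aa a4) = 6a2c
m3: inner = H(5c 4c 5e 36 36 48 84 61 12) = 86 2b; tag = H(36 26 34 5c 5c 86 2b) = f108 ← matches
m4: inner = H(5c 4c 5e 36 36 61 66 71 67) = bd 54; tag = H(36 26 34 5c 5c bd 54) = 1a3f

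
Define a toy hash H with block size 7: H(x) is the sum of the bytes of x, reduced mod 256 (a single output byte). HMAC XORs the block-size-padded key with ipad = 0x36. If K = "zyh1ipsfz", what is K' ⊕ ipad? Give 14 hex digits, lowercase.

Key "zyh1ipsfz" = 7a 79 68 31 69 70 73 66 7a is 9 bytes > B = 7, so hash it first: H(key) = b8, then zero-pad to 7 bytes: K' = b8 00 00 00 00 00 00.
XOR each byte with 0x36: b8⊕36=8e, 00⊕36=36, 00⊕36=36, 00⊕36=36, 00⊕36=36, 00⊕36=36, 00⊕36=36.

8e363636363636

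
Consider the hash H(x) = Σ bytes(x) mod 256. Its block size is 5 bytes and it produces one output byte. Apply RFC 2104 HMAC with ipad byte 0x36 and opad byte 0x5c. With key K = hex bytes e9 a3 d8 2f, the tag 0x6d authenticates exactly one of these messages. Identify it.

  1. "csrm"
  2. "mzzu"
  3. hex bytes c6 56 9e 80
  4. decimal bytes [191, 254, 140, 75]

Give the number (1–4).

Key hex bytes e9 a3 d8 2f is 4 bytes ≤ B = 5; zero-pad to 5 bytes: K' = e9 a3 d8 2f 00.
K' ⊕ ipad = df 95 ee 19 36; K' ⊕ opad = b5 ff 84 73 5c.
m1: inner = H(df 95 ee 19 36 63 73 72 6d) = 66; tag = H(b5 ff 84 73 5c 66) = 6d ← matches
m2: inner = H(df 95 ee 19 36 6d 7a 7a 75) = 87; tag = H(b5 ff 84 73 5c 87) = 8e
m3: inner = H(df 95 ee 19 36 c6 56 9e 80) = eb; tag = H(b5 ff 84 73 5c eb) = f2
m4: inner = H(df 95 ee 19 36 bf fe 8c 4b) = 45; tag = H(b5 ff 84 73 5c 45) = 4c

1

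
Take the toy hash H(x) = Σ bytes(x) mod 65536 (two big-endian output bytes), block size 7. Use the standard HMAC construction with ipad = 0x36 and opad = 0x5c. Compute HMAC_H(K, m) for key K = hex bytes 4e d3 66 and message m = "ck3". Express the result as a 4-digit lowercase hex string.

Key hex bytes 4e d3 66 is 3 bytes ≤ B = 7; zero-pad to 7 bytes: K' = 4e d3 66 00 00 00 00.
K' ⊕ ipad = 78 e5 50 36 36 36 36.  K' ⊕ opad = 12 8f 3a 5c 5c 5c 5c.
Inner input = (K'⊕ipad) ∥ m = 78 e5 50 36 36 36 36 ∥ 63 6b 33.
Inner hash: sum = 120+229+80+54+54+54+54+99+107+51 = 902 → 03 86.
Outer input = (K'⊕opad) ∥ inner = 12 8f 3a 5c 5c 5c 5c ∥ 03 86.
Outer hash (tag): sum = 18+143+58+92+92+92+92+3+134 = 724 → 02 d4.

02d4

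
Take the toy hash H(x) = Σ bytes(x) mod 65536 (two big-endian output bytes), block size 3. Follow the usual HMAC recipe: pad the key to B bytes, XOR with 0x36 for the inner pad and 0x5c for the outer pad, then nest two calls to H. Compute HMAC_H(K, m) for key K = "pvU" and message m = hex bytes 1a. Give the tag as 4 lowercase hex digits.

0063

Key "pvU" = 70 76 55 is exactly B = 3 bytes: K' = 70 76 55.
K' ⊕ ipad = 46 40 63.  K' ⊕ opad = 2c 2a 09.
Inner input = (K'⊕ipad) ∥ m = 46 40 63 ∥ 1a.
Inner hash: sum = 70+64+99+26 = 259 → 01 03.
Outer input = (K'⊕opad) ∥ inner = 2c 2a 09 ∥ 01 03.
Outer hash (tag): sum = 44+42+9+1+3 = 99 → 00 63.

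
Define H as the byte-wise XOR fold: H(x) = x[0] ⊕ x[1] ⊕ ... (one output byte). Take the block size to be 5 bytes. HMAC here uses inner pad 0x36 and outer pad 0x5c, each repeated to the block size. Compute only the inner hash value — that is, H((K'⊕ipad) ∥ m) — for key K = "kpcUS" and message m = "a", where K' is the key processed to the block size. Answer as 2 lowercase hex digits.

Key "kpcUS" = 6b 70 63 55 53 is exactly B = 5 bytes: K' = 6b 70 63 55 53.
K' ⊕ ipad = 5d 46 55 63 65.
Inner input = 5d 46 55 63 65 ∥ 61.
Inner hash: XOR 5d⊕46⊕55⊕63⊕65⊕61 = 29.

29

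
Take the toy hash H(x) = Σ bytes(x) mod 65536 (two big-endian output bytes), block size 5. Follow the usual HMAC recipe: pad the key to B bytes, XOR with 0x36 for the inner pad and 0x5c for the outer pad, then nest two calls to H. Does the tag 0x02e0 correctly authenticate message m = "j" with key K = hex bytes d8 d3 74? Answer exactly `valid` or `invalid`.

Key hex bytes d8 d3 74 is 3 bytes ≤ B = 5; zero-pad to 5 bytes: K' = d8 d3 74 00 00.
K' ⊕ ipad = ee e5 42 36 36; K' ⊕ opad = 84 8f 28 5c 5c.
Inner hash: sum = 238+229+66+54+54+106 = 747 → 02 eb.
Outer hash (recomputed tag): sum = 132+143+40+92+92+2+235 = 736 → 02 e0.
Recomputed tag = 02e0; claimed = 02e0 → match.

valid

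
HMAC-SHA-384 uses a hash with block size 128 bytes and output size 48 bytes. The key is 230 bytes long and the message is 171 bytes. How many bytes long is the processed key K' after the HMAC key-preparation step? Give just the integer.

128

Key is 230 > 128 bytes, so it is hashed to 48 bytes then zero-padded to 128: |K'| = 128.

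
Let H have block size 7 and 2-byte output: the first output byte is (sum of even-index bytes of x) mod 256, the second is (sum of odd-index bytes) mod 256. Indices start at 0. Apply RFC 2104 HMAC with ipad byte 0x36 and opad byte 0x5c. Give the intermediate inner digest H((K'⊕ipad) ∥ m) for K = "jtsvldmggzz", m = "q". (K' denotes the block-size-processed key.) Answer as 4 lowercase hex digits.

43f6

Key "jtsvldmggzz" = 6a 74 73 76 6c 64 6d 67 67 7a 7a is 11 bytes > B = 7, so hash it first: H(key) = 97 2f, then zero-pad to 7 bytes: K' = 97 2f 00 00 00 00 00.
K' ⊕ ipad = a1 19 36 36 36 36 36.
Inner input = a1 19 36 36 36 36 36 ∥ 71.
Inner hash: even-index sum = 323 mod 256 = 67; odd-index sum = 246 mod 256 = 246 → 43 f6.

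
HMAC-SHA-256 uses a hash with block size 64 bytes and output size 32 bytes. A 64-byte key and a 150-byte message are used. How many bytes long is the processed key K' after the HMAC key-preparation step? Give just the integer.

64

Key is 64 ≤ 64 bytes, zero-padded: |K'| = 64.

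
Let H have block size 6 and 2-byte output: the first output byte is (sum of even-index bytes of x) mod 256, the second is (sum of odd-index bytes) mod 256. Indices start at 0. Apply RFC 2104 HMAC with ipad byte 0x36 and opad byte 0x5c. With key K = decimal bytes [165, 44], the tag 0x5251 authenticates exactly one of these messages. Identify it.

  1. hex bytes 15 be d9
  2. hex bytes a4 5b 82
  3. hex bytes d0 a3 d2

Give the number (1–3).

Key decimal bytes [165, 44] = a5 2c is 2 bytes ≤ B = 6; zero-pad to 6 bytes: K' = a5 2c 00 00 00 00.
K' ⊕ ipad = 93 1a 36 36 36 36; K' ⊕ opad = f9 70 5c 5c 5c 5c.
m1: inner = H(93 1a 36 36 36 36 15 be d9) = ed 44; tag = H(f9 70 5c 5c 5c 5c ed 44) = 9e6c
m2: inner = H(93 1a 36 36 36 36 a4 5b 82) = 25 e1; tag = H(f9 70 5c 5c 5c 5c 25 e1) = d609
m3: inner = H(93 1a 36 36 36 36 d0 a3 d2) = a1 29; tag = H(f9 70 5c 5c 5c 5c a1 29) = 5251 ← matches

3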